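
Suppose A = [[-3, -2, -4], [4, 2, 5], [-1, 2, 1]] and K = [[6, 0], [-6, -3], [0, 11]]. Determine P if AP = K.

A is on the left of P, so left-multiply by A⁻¹: P = A⁻¹K.
A has determinant 2; A⁻¹ = [[-4, -3, -1], [-9/2, -7/2, -1/2], [5, 4, 1]].
P = A⁻¹K = [[-4, -3, -1], [-9/2, -7/2, -1/2], [5, 4, 1]] · [[6, 0], [-6, -3], [0, 11]] = [[-6, -2], [-6, 5], [6, -1]].

P = [[-6, -2], [-6, 5], [6, -1]]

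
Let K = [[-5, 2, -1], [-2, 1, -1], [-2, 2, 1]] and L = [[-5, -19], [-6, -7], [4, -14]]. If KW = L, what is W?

Left-multiplying both sides by K⁻¹ gives W = K⁻¹L.
det K = -5; the adjugate gives K⁻¹ = [[-3/5, 4/5, 1/5], [-4/5, 7/5, 3/5], [2/5, -6/5, 1/5]].
W = K⁻¹L = [[-3/5, 4/5, 1/5], [-4/5, 7/5, 3/5], [2/5, -6/5, 1/5]] · [[-5, -19], [-6, -7], [4, -14]] = [[-1, 3], [-2, -3], [6, -2]].

W = [[-1, 3], [-2, -3], [6, -2]]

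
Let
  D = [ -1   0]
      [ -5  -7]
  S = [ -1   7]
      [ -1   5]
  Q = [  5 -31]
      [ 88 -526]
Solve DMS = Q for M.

M = [[3, 2], [4, 5]]

M = D⁻¹QS⁻¹ (apply D⁻¹ on the left and S⁻¹ on the right).
det D = 7, so D⁻¹ = [[-1, 0], [5/7, -1/7]].
det S = 2, so S⁻¹ = [[5/2, -7/2], [1/2, -1/2]].
D⁻¹Q = [[-5, 31], [-9, 53]].
M = (D⁻¹Q)S⁻¹ = [[3, 2], [4, 5]].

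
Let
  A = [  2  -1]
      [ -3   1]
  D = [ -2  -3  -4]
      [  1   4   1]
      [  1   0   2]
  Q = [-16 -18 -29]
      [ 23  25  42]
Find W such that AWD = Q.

W = A⁻¹QD⁻¹ (apply A⁻¹ on the left and D⁻¹ on the right).
det A = -1, so A⁻¹ = [[-1, -1], [-3, -2]].
det D = 3; the adjugate gives D⁻¹ = [[8/3, 2, 13/3], [-1/3, 0, -2/3], [-4/3, -1, -5/3]].
A⁻¹Q = [[-7, -7, -13], [2, 4, 3]].
W = (A⁻¹Q)D⁻¹ = [[1, -1, -4], [0, 1, 1]].

W = [[1, -1, -4], [0, 1, 1]]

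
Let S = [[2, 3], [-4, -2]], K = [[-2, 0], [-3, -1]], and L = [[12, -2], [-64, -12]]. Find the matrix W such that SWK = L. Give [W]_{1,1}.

W = S⁻¹LK⁻¹ (apply S⁻¹ on the left and K⁻¹ on the right).
det S = 8, so S⁻¹ = [[-1/4, -3/8], [1/2, 1/4]].
det K = 2; the adjugate gives K⁻¹ = [[-1/2, 0], [3/2, -1]].
S⁻¹L = [[21, 5], [-10, -4]].
W = (S⁻¹L)K⁻¹ = [[-3, -5], [-1, 4]].

-3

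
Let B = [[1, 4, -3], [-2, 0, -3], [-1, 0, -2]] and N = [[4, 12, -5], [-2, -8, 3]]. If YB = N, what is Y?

Y = [[3, 2, -5], [-2, -3, 6]]

Since B sits to the right of Y, Y = NB⁻¹.
det B = -4; the adjugate gives B⁻¹ = [[0, -2, 3], [1/4, 5/4, -9/4], [0, 1, -2]].
Y = NB⁻¹ = [[4, 12, -5], [-2, -8, 3]] · [[0, -2, 3], [1/4, 5/4, -9/4], [0, 1, -2]] = [[3, 2, -5], [-2, -3, 6]].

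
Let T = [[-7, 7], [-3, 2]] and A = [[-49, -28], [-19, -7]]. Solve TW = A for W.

W = [[5, -1], [-2, -5]]

Since T multiplies W on the left, W = T⁻¹A.
det T = 7; the adjugate gives T⁻¹ = [[2/7, -1], [3/7, -1]].
W = T⁻¹A = [[2/7, -1], [3/7, -1]] · [[-49, -28], [-19, -7]] = [[5, -1], [-2, -5]].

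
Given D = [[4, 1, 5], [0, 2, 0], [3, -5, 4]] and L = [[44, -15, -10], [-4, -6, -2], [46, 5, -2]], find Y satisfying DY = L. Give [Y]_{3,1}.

Since D multiplies Y on the left, Y = D⁻¹L.
det D = 2; the adjugate gives D⁻¹ = [[4, -29/2, -5], [0, 1/2, 0], [-3, 23/2, 4]].
Y = D⁻¹L = [[4, -29/2, -5], [0, 1/2, 0], [-3, 23/2, 4]] · [[44, -15, -10], [-4, -6, -2], [46, 5, -2]] = [[4, 2, -1], [-2, -3, -1], [6, -4, -1]].

6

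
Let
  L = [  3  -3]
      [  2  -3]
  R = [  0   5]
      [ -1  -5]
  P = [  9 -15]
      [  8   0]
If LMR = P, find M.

Isolating M: multiply by L⁻¹ from the left and R⁻¹ from the right, so M = L⁻¹PR⁻¹.
det L = -3, so L⁻¹ = [[1, -1], [2/3, -1]].
R has determinant 5; R⁻¹ = [[-1, -1], [1/5, 0]].
L⁻¹P = [[1, -15], [-2, -10]].
M = (L⁻¹P)R⁻¹ = [[-4, -1], [0, 2]].

M = [[-4, -1], [0, 2]]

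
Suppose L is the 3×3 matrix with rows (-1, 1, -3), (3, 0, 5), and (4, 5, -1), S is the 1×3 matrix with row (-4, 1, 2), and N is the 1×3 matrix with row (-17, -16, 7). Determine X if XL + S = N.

XL = N − S = [[-13, -17, 5]].
L is on the right of X, so right-multiply by L⁻¹: X = (N − S)L⁻¹.
det L = 3; the adjugate gives L⁻¹ = [[-25/3, -14/3, 5/3], [23/3, 13/3, -4/3], [5, 3, -1]].
X = (N − S)L⁻¹ = [[3, 2, -4]].

X = [[3, 2, -4]]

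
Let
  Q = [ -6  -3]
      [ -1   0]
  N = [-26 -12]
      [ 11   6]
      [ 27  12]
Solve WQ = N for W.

Q is on the right of W, so right-multiply by Q⁻¹: W = NQ⁻¹.
Q has determinant -3; Q⁻¹ = [[0, -1], [-1/3, 2]].
W = NQ⁻¹ = [[-26, -12], [11, 6], [27, 12]] · [[0, -1], [-1/3, 2]] = [[4, 2], [-2, 1], [-4, -3]].

W = [[4, 2], [-2, 1], [-4, -3]]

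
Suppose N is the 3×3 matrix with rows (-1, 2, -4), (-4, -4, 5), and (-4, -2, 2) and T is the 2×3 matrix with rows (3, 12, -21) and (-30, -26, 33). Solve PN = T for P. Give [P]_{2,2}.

3

Right-multiplying both sides by N⁻¹ gives P = TN⁻¹.
det N = 6; the adjugate gives N⁻¹ = [[1/3, 2/3, -1], [-2, -3, 7/2], [-4/3, -5/3, 2]].
P = TN⁻¹ = [[3, 12, -21], [-30, -26, 33]] · [[1/3, 2/3, -1], [-2, -3, 7/2], [-4/3, -5/3, 2]] = [[5, 1, -3], [-2, 3, 5]].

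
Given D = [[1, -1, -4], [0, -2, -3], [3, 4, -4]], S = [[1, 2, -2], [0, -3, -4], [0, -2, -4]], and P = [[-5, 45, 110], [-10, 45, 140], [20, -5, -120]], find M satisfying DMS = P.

Left-multiply by D⁻¹ and right-multiply by S⁻¹: M = D⁻¹PS⁻¹.
D has determinant 5; D⁻¹ = [[4, -4, -1], [-9/5, 8/5, 3/5], [6/5, -7/5, -2/5]].
det S = 4, so S⁻¹ = [[1, 3, -7/2], [0, -1, 1], [0, 1/2, -3/4]].
D⁻¹P = [[0, 5, 0], [5, -12, -46], [0, -7, -16]].
M = (D⁻¹P)S⁻¹ = [[0, -5, 5], [5, 4, 5], [0, -1, 5]].

M = [[0, -5, 5], [5, 4, 5], [0, -1, 5]]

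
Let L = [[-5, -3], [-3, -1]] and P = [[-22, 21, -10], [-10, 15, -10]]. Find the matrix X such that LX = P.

Since L multiplies X on the left, X = L⁻¹P.
L has determinant -4; L⁻¹ = [[1/4, -3/4], [-3/4, 5/4]].
X = L⁻¹P = [[1/4, -3/4], [-3/4, 5/4]] · [[-22, 21, -10], [-10, 15, -10]] = [[2, -6, 5], [4, 3, -5]].

X = [[2, -6, 5], [4, 3, -5]]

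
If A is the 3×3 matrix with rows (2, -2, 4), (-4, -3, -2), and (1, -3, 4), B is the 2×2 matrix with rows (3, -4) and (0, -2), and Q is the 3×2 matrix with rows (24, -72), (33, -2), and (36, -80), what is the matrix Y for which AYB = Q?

Isolating Y: multiply by A⁻¹ from the left and B⁻¹ from the right, so Y = A⁻¹QB⁻¹.
det A = -4; the adjugate gives A⁻¹ = [[9/2, 1, -4], [-7/2, -1, 3], [-15/4, -1, 7/2]].
det B = -6; the adjugate gives B⁻¹ = [[1/3, -2/3], [0, -1/2]].
A⁻¹Q = [[-3, -6], [-9, 14], [3, -8]].
Y = (A⁻¹Q)B⁻¹ = [[-1, 5], [-3, -1], [1, 2]].

Y = [[-1, 5], [-3, -1], [1, 2]]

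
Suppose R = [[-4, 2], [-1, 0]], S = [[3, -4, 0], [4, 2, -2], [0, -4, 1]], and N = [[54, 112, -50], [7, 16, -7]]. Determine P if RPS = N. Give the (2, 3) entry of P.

-3

Left-multiply by R⁻¹ and right-multiply by S⁻¹: P = R⁻¹NS⁻¹.
det R = 2; the adjugate gives R⁻¹ = [[0, -1], [1/2, -2]].
S has determinant -2; S⁻¹ = [[3, -2, -4], [2, -3/2, -3], [8, -6, -11]].
R⁻¹N = [[-7, -16, 7], [13, 24, -11]].
P = (R⁻¹N)S⁻¹ = [[3, -4, -1], [-1, 4, -3]].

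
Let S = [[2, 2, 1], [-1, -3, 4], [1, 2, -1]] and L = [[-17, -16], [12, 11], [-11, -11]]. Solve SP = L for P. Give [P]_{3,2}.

-2

S is on the left of P, so left-multiply by S⁻¹: P = S⁻¹L.
det S = -3; the adjugate gives S⁻¹ = [[5/3, -4/3, -11/3], [-1, 1, 3], [-1/3, 2/3, 4/3]].
P = S⁻¹L = [[5/3, -4/3, -11/3], [-1, 1, 3], [-1/3, 2/3, 4/3]] · [[-17, -16], [12, 11], [-11, -11]] = [[-4, -1], [-4, -6], [-1, -2]].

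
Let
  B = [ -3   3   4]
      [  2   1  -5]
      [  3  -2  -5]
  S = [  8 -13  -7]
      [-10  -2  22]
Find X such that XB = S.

X = [[-3, -2, 1], [3, -5, 3]]

B is on the right of X, so right-multiply by B⁻¹: X = SB⁻¹.
det B = 2; the adjugate gives B⁻¹ = [[-15/2, 7/2, -19/2], [-5/2, 3/2, -7/2], [-7/2, 3/2, -9/2]].
X = SB⁻¹ = [[8, -13, -7], [-10, -2, 22]] · [[-15/2, 7/2, -19/2], [-5/2, 3/2, -7/2], [-7/2, 3/2, -9/2]] = [[-3, -2, 1], [3, -5, 3]].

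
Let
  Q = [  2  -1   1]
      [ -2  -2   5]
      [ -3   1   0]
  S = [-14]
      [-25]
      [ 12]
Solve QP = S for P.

Since Q multiplies P on the left, P = Q⁻¹S.
det Q = -3, so Q⁻¹ = [[5/3, -1/3, 1], [5, -1, 4], [8/3, -1/3, 2]].
P = Q⁻¹S = [[5/3, -1/3, 1], [5, -1, 4], [8/3, -1/3, 2]] · [[-14], [-25], [12]] = [[-3], [3], [-5]].

P = [[-3], [3], [-5]]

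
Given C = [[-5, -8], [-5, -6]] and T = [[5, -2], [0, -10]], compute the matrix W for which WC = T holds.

Right-multiplying both sides by C⁻¹ gives W = TC⁻¹.
det C = -10; the adjugate gives C⁻¹ = [[3/5, -4/5], [-1/2, 1/2]].
W = TC⁻¹ = [[5, -2], [0, -10]] · [[3/5, -4/5], [-1/2, 1/2]] = [[4, -5], [5, -5]].

W = [[4, -5], [5, -5]]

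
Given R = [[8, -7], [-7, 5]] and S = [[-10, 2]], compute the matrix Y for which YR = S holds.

Y = [[4, 6]]

Right-multiplying both sides by R⁻¹ gives Y = SR⁻¹.
det R = -9, so R⁻¹ = [[-5/9, -7/9], [-7/9, -8/9]].
Y = SR⁻¹ = [[-10, 2]] · [[-5/9, -7/9], [-7/9, -8/9]] = [[4, 6]].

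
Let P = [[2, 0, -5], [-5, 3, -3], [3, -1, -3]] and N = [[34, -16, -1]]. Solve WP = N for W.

Right-multiplying both sides by P⁻¹ gives W = NP⁻¹.
det P = -4, so P⁻¹ = [[3, -5/4, -15/4], [6, -9/4, -31/4], [1, -1/2, -3/2]].
W = NP⁻¹ = [[34, -16, -1]] · [[3, -5/4, -15/4], [6, -9/4, -31/4], [1, -1/2, -3/2]] = [[5, -6, -2]].

W = [[5, -6, -2]]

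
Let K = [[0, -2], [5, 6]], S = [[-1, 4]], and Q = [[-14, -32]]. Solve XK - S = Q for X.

X = [[5, -3]]

XK = Q + S = [[-15, -28]].
Since K sits to the right of X, X = (Q + S)K⁻¹.
K has determinant 10; K⁻¹ = [[3/5, 1/5], [-1/2, 0]].
X = (Q + S)K⁻¹ = [[5, -3]].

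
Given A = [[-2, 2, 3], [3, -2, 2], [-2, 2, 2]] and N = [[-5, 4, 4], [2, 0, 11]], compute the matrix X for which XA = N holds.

Right-multiplying both sides by A⁻¹ gives X = NA⁻¹.
det A = 2, so A⁻¹ = [[-4, 1, 5], [-5, 1, 13/2], [1, 0, -1]].
X = NA⁻¹ = [[-5, 4, 4], [2, 0, 11]] · [[-4, 1, 5], [-5, 1, 13/2], [1, 0, -1]] = [[4, -1, -3], [3, 2, -1]].

X = [[4, -1, -3], [3, 2, -1]]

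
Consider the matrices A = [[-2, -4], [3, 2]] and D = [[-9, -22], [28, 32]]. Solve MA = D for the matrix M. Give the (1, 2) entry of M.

1

Since A sits to the right of M, M = DA⁻¹.
A has determinant 8; A⁻¹ = [[1/4, 1/2], [-3/8, -1/4]].
M = DA⁻¹ = [[-9, -22], [28, 32]] · [[1/4, 1/2], [-3/8, -1/4]] = [[6, 1], [-5, 6]].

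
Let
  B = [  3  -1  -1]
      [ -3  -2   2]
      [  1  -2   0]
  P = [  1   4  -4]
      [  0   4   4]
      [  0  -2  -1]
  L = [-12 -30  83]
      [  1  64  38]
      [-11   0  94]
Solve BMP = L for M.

M = [[-1, 4, 4], [5, -5, -1], [4, 4, -4]]

Isolating M: multiply by B⁻¹ from the left and P⁻¹ from the right, so M = B⁻¹LP⁻¹.
det B = 2; the adjugate gives B⁻¹ = [[2, 1, -2], [1, 1/2, -3/2], [4, 5/2, -9/2]].
det P = 4, so P⁻¹ = [[1, 3, 8], [0, -1/4, -1], [0, 1/2, 1]].
B⁻¹L = [[-1, 4, 16], [5, 2, -39], [4, 40, 4]].
M = (B⁻¹L)P⁻¹ = [[-1, 4, 4], [5, -5, -1], [4, 4, -4]].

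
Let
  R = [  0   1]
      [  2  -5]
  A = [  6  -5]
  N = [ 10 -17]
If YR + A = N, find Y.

YR = N − A = [[4, -12]].
Right-multiplying both sides by R⁻¹ gives Y = (N − A)R⁻¹.
det R = -2, so R⁻¹ = [[5/2, 1/2], [1, 0]].
Y = (N − A)R⁻¹ = [[-2, 2]].

Y = [[-2, 2]]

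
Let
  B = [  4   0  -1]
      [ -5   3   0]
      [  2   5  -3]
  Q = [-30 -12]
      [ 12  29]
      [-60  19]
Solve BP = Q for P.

B is on the left of P, so left-multiply by B⁻¹: P = B⁻¹Q.
B has determinant -5; B⁻¹ = [[9/5, 1, -3/5], [3, 2, -1], [31/5, 4, -12/5]].
P = B⁻¹Q = [[9/5, 1, -3/5], [3, 2, -1], [31/5, 4, -12/5]] · [[-30, -12], [12, 29], [-60, 19]] = [[-6, -4], [-6, 3], [6, -4]].

P = [[-6, -4], [-6, 3], [6, -4]]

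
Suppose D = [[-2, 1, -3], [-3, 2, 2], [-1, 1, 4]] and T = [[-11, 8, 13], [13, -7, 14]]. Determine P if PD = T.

D is on the right of P, so right-multiply by D⁻¹: P = TD⁻¹.
det D = 1; the adjugate gives D⁻¹ = [[6, -7, 8], [10, -11, 13], [-1, 1, -1]].
P = TD⁻¹ = [[-11, 8, 13], [13, -7, 14]] · [[6, -7, 8], [10, -11, 13], [-1, 1, -1]] = [[1, 2, 3], [-6, 0, -1]].

P = [[1, 2, 3], [-6, 0, -1]]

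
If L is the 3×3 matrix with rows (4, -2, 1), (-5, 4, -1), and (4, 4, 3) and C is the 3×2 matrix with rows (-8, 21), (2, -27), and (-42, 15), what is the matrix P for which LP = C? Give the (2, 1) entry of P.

-5

L is on the left of P, so left-multiply by L⁻¹: P = L⁻¹C.
L has determinant 6; L⁻¹ = [[8/3, 5/3, -1/3], [11/6, 4/3, -1/6], [-6, -4, 1]].
P = L⁻¹C = [[8/3, 5/3, -1/3], [11/6, 4/3, -1/6], [-6, -4, 1]] · [[-8, 21], [2, -27], [-42, 15]] = [[-4, 6], [-5, 0], [-2, -3]].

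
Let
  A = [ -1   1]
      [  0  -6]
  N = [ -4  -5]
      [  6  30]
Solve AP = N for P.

P = [[3, 0], [-1, -5]]

A is on the left of P, so left-multiply by A⁻¹: P = A⁻¹N.
det A = 6; the adjugate gives A⁻¹ = [[-1, -1/6], [0, -1/6]].
P = A⁻¹N = [[-1, -1/6], [0, -1/6]] · [[-4, -5], [6, 30]] = [[3, 0], [-1, -5]].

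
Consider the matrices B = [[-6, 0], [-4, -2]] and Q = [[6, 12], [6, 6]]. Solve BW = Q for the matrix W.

B is on the left of W, so left-multiply by B⁻¹: W = B⁻¹Q.
det B = 12, so B⁻¹ = [[-1/6, 0], [1/3, -1/2]].
W = B⁻¹Q = [[-1/6, 0], [1/3, -1/2]] · [[6, 12], [6, 6]] = [[-1, -2], [-1, 1]].

W = [[-1, -2], [-1, 1]]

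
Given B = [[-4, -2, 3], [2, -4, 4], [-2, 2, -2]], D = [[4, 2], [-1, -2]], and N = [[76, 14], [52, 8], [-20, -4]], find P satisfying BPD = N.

P = [[-2, -2], [0, -4], [5, 0]]

Isolating P: multiply by B⁻¹ from the left and D⁻¹ from the right, so P = B⁻¹ND⁻¹.
det B = -4, so B⁻¹ = [[0, -1/2, -1], [1, -7/2, -11/2], [1, -3, -5]].
D has determinant -6; D⁻¹ = [[1/3, 1/3], [-1/6, -2/3]].
B⁻¹N = [[-6, 0], [4, 8], [20, 10]].
P = (B⁻¹N)D⁻¹ = [[-2, -2], [0, -4], [5, 0]].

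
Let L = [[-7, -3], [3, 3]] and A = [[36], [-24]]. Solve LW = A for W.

W = [[-3], [-5]]

Left-multiplying both sides by L⁻¹ gives W = L⁻¹A.
L has determinant -12; L⁻¹ = [[-1/4, -1/4], [1/4, 7/12]].
W = L⁻¹A = [[-1/4, -1/4], [1/4, 7/12]] · [[36], [-24]] = [[-3], [-5]].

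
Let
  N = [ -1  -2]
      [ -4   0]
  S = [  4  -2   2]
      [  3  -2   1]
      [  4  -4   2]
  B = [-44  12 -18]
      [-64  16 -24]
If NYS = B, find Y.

Y = N⁻¹BS⁻¹ (apply N⁻¹ on the left and S⁻¹ on the right).
det N = -8, so N⁻¹ = [[0, -1/4], [-1/2, 1/8]].
S has determinant -4; S⁻¹ = [[0, 1, -1/2], [1/2, 0, -1/2], [1, -2, 1/2]].
N⁻¹B = [[16, -4, 6], [14, -4, 6]].
Y = (N⁻¹B)S⁻¹ = [[4, 4, -3], [4, 2, -2]].

Y = [[4, 4, -3], [4, 2, -2]]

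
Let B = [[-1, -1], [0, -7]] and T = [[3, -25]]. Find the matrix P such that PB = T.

B is on the right of P, so right-multiply by B⁻¹: P = TB⁻¹.
det B = 7; the adjugate gives B⁻¹ = [[-1, 1/7], [0, -1/7]].
P = TB⁻¹ = [[3, -25]] · [[-1, 1/7], [0, -1/7]] = [[-3, 4]].

P = [[-3, 4]]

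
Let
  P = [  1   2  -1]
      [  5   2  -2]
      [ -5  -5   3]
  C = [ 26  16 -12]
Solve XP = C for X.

X = [[-4, 2, -4]]

Right-multiplying both sides by P⁻¹ gives X = CP⁻¹.
det P = 1, so P⁻¹ = [[-4, -1, -2], [-5, -2, -3], [-15, -5, -8]].
X = CP⁻¹ = [[26, 16, -12]] · [[-4, -1, -2], [-5, -2, -3], [-15, -5, -8]] = [[-4, 2, -4]].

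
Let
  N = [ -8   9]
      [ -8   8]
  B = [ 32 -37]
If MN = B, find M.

Since N sits to the right of M, M = BN⁻¹.
det N = 8; the adjugate gives N⁻¹ = [[1, -9/8], [1, -1]].
M = BN⁻¹ = [[32, -37]] · [[1, -9/8], [1, -1]] = [[-5, 1]].

M = [[-5, 1]]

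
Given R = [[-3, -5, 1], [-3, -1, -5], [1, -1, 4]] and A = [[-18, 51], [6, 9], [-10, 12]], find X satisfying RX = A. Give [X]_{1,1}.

-4

Left-multiplying both sides by R⁻¹ gives X = R⁻¹A.
det R = -4; the adjugate gives R⁻¹ = [[9/4, -19/4, -13/2], [-7/4, 13/4, 9/2], [-1, 2, 3]].
X = R⁻¹A = [[9/4, -19/4, -13/2], [-7/4, 13/4, 9/2], [-1, 2, 3]] · [[-18, 51], [6, 9], [-10, 12]] = [[-4, -6], [6, -6], [0, 3]].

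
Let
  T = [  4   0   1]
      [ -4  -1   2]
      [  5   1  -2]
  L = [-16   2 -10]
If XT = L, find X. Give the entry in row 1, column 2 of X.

T is on the right of X, so right-multiply by T⁻¹: X = LT⁻¹.
T has determinant 1; T⁻¹ = [[0, 1, 1], [2, -13, -12], [1, -4, -4]].
X = LT⁻¹ = [[-16, 2, -10]] · [[0, 1, 1], [2, -13, -12], [1, -4, -4]] = [[-6, -2, 0]].

-2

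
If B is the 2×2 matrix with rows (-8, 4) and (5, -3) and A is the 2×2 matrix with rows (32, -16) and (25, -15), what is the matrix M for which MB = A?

B is on the right of M, so right-multiply by B⁻¹: M = AB⁻¹.
det B = 4, so B⁻¹ = [[-3/4, -1], [-5/4, -2]].
M = AB⁻¹ = [[32, -16], [25, -15]] · [[-3/4, -1], [-5/4, -2]] = [[-4, 0], [0, 5]].

M = [[-4, 0], [0, 5]]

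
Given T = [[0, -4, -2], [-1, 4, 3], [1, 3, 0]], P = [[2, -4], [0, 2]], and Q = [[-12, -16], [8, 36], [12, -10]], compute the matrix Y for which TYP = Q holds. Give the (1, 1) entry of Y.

Y = T⁻¹QP⁻¹ (apply T⁻¹ on the left and P⁻¹ on the right).
det T = 2; the adjugate gives T⁻¹ = [[-9/2, -3, -2], [3/2, 1, 1], [-7/2, -2, -2]].
det P = 4, so P⁻¹ = [[1/2, 1], [0, 1/2]].
T⁻¹Q = [[6, -16], [2, 2], [2, 4]].
Y = (T⁻¹Q)P⁻¹ = [[3, -2], [1, 3], [1, 4]].

3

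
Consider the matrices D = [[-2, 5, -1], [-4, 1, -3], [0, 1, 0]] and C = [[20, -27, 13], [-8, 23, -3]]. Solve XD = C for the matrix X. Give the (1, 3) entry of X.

Right-multiplying both sides by D⁻¹ gives X = CD⁻¹.
D has determinant -2; D⁻¹ = [[-3/2, 1/2, 7], [0, 0, 1], [2, -1, -9]].
X = CD⁻¹ = [[20, -27, 13], [-8, 23, -3]] · [[-3/2, 1/2, 7], [0, 0, 1], [2, -1, -9]] = [[-4, -3, -4], [6, -1, -6]].

-4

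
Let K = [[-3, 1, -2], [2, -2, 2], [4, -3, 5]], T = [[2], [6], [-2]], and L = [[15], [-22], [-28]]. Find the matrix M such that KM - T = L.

KM = L + T = [[17], [-16], [-30]].
Left-multiplying both sides by K⁻¹ gives M = K⁻¹(L + T).
det K = 6; the adjugate gives K⁻¹ = [[-2/3, 1/6, -1/3], [-1/3, -7/6, 1/3], [1/3, -5/6, 2/3]].
M = K⁻¹(L + T) = [[-4], [3], [-1]].

M = [[-4], [3], [-1]]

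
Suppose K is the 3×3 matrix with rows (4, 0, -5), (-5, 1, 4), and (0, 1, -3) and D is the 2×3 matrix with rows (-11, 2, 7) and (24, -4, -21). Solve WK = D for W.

W = [[-4, -1, 3], [1, -4, 0]]

K is on the right of W, so right-multiply by K⁻¹: W = DK⁻¹.
det K = -3, so K⁻¹ = [[7/3, 5/3, -5/3], [5, 4, -3], [5/3, 4/3, -4/3]].
W = DK⁻¹ = [[-11, 2, 7], [24, -4, -21]] · [[7/3, 5/3, -5/3], [5, 4, -3], [5/3, 4/3, -4/3]] = [[-4, -1, 3], [1, -4, 0]].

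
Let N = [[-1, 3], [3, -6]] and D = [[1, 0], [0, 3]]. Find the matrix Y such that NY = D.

Left-multiplying both sides by N⁻¹ gives Y = N⁻¹D.
N has determinant -3; N⁻¹ = [[2, 1], [1, 1/3]].
Y = N⁻¹D = [[2, 1], [1, 1/3]] · [[1, 0], [0, 3]] = [[2, 3], [1, 1]].

Y = [[2, 3], [1, 1]]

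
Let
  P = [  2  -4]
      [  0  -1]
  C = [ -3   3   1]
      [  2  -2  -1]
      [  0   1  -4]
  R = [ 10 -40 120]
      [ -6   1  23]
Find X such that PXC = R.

X = [[-5, 1, -5], [0, 3, 5]]

X = P⁻¹RC⁻¹ (apply P⁻¹ on the left and C⁻¹ on the right).
det P = -2; the adjugate gives P⁻¹ = [[1/2, -2], [0, -1]].
det C = -1; the adjugate gives C⁻¹ = [[-9, -13, 1], [-8, -12, 1], [-2, -3, 0]].
P⁻¹R = [[17, -22, 14], [6, -1, -23]].
X = (P⁻¹R)C⁻¹ = [[-5, 1, -5], [0, 3, 5]].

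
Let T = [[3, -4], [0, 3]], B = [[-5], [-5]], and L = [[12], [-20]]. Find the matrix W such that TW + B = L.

TW = L − B = [[17], [-15]].
T is on the left of W, so left-multiply by T⁻¹: W = T⁻¹(L − B).
det T = 9; the adjugate gives T⁻¹ = [[1/3, 4/9], [0, 1/3]].
W = T⁻¹(L − B) = [[-1], [-5]].

W = [[-1], [-5]]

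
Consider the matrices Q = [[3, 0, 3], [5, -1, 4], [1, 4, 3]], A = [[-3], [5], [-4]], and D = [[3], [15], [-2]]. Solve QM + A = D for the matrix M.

M = [[2], [0], [0]]

QM = D − A = [[6], [10], [2]].
Q is on the left of M, so left-multiply by Q⁻¹: M = Q⁻¹(D − A).
det Q = 6, so Q⁻¹ = [[-19/6, 2, 1/2], [-11/6, 1, 1/2], [7/2, -2, -1/2]].
M = Q⁻¹(D − A) = [[2], [0], [0]].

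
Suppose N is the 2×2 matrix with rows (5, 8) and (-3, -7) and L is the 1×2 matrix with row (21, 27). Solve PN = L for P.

Right-multiplying both sides by N⁻¹ gives P = LN⁻¹.
det N = -11, so N⁻¹ = [[7/11, 8/11], [-3/11, -5/11]].
P = LN⁻¹ = [[21, 27]] · [[7/11, 8/11], [-3/11, -5/11]] = [[6, 3]].

P = [[6, 3]]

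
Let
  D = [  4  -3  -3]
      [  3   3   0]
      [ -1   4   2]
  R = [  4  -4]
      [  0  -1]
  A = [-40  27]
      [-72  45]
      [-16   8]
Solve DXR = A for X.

X = D⁻¹AR⁻¹ (apply D⁻¹ on the left and R⁻¹ on the right).
det D = -3; the adjugate gives D⁻¹ = [[-2, 2, -3], [2, -5/3, 3], [-5, 13/3, -7]].
det R = -4; the adjugate gives R⁻¹ = [[1/4, -1], [0, -1]].
D⁻¹A = [[-16, 12], [-8, 3], [0, 4]].
X = (D⁻¹A)R⁻¹ = [[-4, 4], [-2, 5], [0, -4]].

X = [[-4, 4], [-2, 5], [0, -4]]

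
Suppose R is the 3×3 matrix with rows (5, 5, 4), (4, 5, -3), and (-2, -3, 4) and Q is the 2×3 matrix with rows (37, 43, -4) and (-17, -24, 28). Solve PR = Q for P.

Since R sits to the right of P, P = QR⁻¹.
det R = -3, so R⁻¹ = [[-11/3, 32/3, 35/3], [10/3, -28/3, -31/3], [2/3, -5/3, -5/3]].
P = QR⁻¹ = [[37, 43, -4], [-17, -24, 28]] · [[-11/3, 32/3, 35/3], [10/3, -28/3, -31/3], [2/3, -5/3, -5/3]] = [[5, 0, -6], [1, -4, 3]].

P = [[5, 0, -6], [1, -4, 3]]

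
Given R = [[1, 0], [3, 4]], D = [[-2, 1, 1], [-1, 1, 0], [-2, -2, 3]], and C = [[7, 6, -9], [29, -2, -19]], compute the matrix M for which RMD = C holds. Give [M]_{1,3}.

-4

Isolating M: multiply by R⁻¹ from the left and D⁻¹ from the right, so M = R⁻¹CD⁻¹.
det R = 4; the adjugate gives R⁻¹ = [[1, 0], [-3/4, 1/4]].
det D = 1, so D⁻¹ = [[3, -5, -1], [3, -4, -1], [4, -6, -1]].
R⁻¹C = [[7, 6, -9], [2, -5, 2]].
M = (R⁻¹C)D⁻¹ = [[3, -5, -4], [-1, -2, 1]].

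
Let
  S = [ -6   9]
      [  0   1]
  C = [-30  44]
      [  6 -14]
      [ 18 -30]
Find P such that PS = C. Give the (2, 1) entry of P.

S is on the right of P, so right-multiply by S⁻¹: P = CS⁻¹.
det S = -6; the adjugate gives S⁻¹ = [[-1/6, 3/2], [0, 1]].
P = CS⁻¹ = [[-30, 44], [6, -14], [18, -30]] · [[-1/6, 3/2], [0, 1]] = [[5, -1], [-1, -5], [-3, -3]].

-1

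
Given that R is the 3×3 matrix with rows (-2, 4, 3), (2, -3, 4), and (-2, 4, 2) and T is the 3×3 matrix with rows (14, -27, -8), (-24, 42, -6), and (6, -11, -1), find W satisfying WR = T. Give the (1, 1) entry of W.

Right-multiplying both sides by R⁻¹ gives W = TR⁻¹.
R has determinant 2; R⁻¹ = [[-11, 2, 25/2], [-6, 1, 7], [1, 0, -1]].
W = TR⁻¹ = [[14, -27, -8], [-24, 42, -6], [6, -11, -1]] · [[-11, 2, 25/2], [-6, 1, 7], [1, 0, -1]] = [[0, 1, -6], [6, -6, 0], [-1, 1, -1]].

0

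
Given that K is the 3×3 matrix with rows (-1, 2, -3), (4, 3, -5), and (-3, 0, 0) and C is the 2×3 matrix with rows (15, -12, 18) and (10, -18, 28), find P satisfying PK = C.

K is on the right of P, so right-multiply by K⁻¹: P = CK⁻¹.
det K = 3; the adjugate gives K⁻¹ = [[0, 0, -1/3], [5, -3, -17/3], [3, -2, -11/3]].
P = CK⁻¹ = [[15, -12, 18], [10, -18, 28]] · [[0, 0, -1/3], [5, -3, -17/3], [3, -2, -11/3]] = [[-6, 0, -3], [-6, -2, -4]].

P = [[-6, 0, -3], [-6, -2, -4]]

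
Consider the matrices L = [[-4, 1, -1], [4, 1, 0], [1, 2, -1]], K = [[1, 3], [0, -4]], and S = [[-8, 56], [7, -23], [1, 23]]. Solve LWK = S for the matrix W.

Isolating W: multiply by L⁻¹ from the left and K⁻¹ from the right, so W = L⁻¹SK⁻¹.
det L = 1; the adjugate gives L⁻¹ = [[-1, -1, 1], [4, 5, -4], [7, 9, -8]].
det K = -4; the adjugate gives K⁻¹ = [[1, 3/4], [0, -1/4]].
L⁻¹S = [[2, -10], [-1, 17], [-1, 1]].
W = (L⁻¹S)K⁻¹ = [[2, 4], [-1, -5], [-1, -1]].

W = [[2, 4], [-1, -5], [-1, -1]]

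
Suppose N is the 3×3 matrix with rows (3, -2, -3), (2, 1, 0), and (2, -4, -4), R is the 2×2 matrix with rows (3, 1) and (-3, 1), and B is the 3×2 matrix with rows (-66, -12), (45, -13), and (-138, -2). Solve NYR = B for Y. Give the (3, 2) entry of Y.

Isolating Y: multiply by N⁻¹ from the left and R⁻¹ from the right, so Y = N⁻¹BR⁻¹.
N has determinant 2; N⁻¹ = [[-2, 2, 3/2], [4, -3, -3], [-5, 4, 7/2]].
R has determinant 6; R⁻¹ = [[1/6, -1/6], [1/2, 1/2]].
N⁻¹B = [[15, -5], [15, -3], [27, 1]].
Y = (N⁻¹B)R⁻¹ = [[0, -5], [1, -4], [5, -4]].

-4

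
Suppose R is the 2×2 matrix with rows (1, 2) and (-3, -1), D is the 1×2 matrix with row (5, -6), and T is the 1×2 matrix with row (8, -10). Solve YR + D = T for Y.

YR = T − D = [[3, -4]].
Since R sits to the right of Y, Y = (T − D)R⁻¹.
det R = 5, so R⁻¹ = [[-1/5, -2/5], [3/5, 1/5]].
Y = (T − D)R⁻¹ = [[-3, -2]].

Y = [[-3, -2]]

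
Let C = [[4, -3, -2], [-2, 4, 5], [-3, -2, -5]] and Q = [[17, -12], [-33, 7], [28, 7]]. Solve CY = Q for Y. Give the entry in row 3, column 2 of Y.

-1

C is on the left of Y, so left-multiply by C⁻¹: Y = C⁻¹Q.
det C = 3, so C⁻¹ = [[-10/3, -11/3, -7/3], [-25/3, -26/3, -16/3], [16/3, 17/3, 10/3]].
Y = C⁻¹Q = [[-10/3, -11/3, -7/3], [-25/3, -26/3, -16/3], [16/3, 17/3, 10/3]] · [[17, -12], [-33, 7], [28, 7]] = [[-1, -2], [-5, 2], [-3, -1]].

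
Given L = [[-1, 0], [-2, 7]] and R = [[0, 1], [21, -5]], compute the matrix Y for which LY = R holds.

Left-multiplying both sides by L⁻¹ gives Y = L⁻¹R.
det L = -7; the adjugate gives L⁻¹ = [[-1, 0], [-2/7, 1/7]].
Y = L⁻¹R = [[-1, 0], [-2/7, 1/7]] · [[0, 1], [21, -5]] = [[0, -1], [3, -1]].

Y = [[0, -1], [3, -1]]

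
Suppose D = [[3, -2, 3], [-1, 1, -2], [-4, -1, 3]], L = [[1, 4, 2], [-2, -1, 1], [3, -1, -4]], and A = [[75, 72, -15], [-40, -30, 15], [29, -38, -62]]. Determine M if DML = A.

M = D⁻¹AL⁻¹ (apply D⁻¹ on the left and L⁻¹ on the right).
det D = -4, so D⁻¹ = [[-1/4, -3/4, -1/4], [-11/4, -21/4, -3/4], [-5/4, -11/4, -1/4]].
det L = -5; the adjugate gives L⁻¹ = [[-1, -14/5, -6/5], [1, 2, 1], [-1, -13/5, -7/5]].
D⁻¹A = [[4, 14, 8], [-18, -12, 9], [9, 2, -7]].
M = (D⁻¹A)L⁻¹ = [[2, -4, -2], [-3, 3, -3], [0, -3, 1]].

M = [[2, -4, -2], [-3, 3, -3], [0, -3, 1]]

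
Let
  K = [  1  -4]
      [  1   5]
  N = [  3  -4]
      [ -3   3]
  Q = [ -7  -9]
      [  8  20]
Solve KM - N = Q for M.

M = [[0, 3], [1, 4]]

KM = Q + N = [[-4, -13], [5, 23]].
Left-multiplying both sides by K⁻¹ gives M = K⁻¹(Q + N).
K has determinant 9; K⁻¹ = [[5/9, 4/9], [-1/9, 1/9]].
M = K⁻¹(Q + N) = [[0, 3], [1, 4]].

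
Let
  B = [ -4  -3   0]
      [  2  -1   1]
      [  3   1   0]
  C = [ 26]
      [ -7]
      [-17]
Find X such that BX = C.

X = [[-5], [-2], [1]]

B is on the left of X, so left-multiply by B⁻¹: X = B⁻¹C.
det B = -5, so B⁻¹ = [[1/5, 0, 3/5], [-3/5, 0, -4/5], [-1, 1, -2]].
X = B⁻¹C = [[1/5, 0, 3/5], [-3/5, 0, -4/5], [-1, 1, -2]] · [[26], [-7], [-17]] = [[-5], [-2], [1]].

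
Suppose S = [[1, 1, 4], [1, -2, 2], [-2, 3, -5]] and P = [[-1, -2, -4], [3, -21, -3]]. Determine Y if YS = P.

Y = [[-2, -3, -2], [-6, 3, -3]]

S is on the right of Y, so right-multiply by S⁻¹: Y = PS⁻¹.
S has determinant 1; S⁻¹ = [[4, 17, 10], [1, 3, 2], [-1, -5, -3]].
Y = PS⁻¹ = [[-1, -2, -4], [3, -21, -3]] · [[4, 17, 10], [1, 3, 2], [-1, -5, -3]] = [[-2, -3, -2], [-6, 3, -3]].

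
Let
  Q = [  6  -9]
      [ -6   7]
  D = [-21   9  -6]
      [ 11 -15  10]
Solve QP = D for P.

P = [[4, 6, -4], [5, 3, -2]]

Left-multiplying both sides by Q⁻¹ gives P = Q⁻¹D.
det Q = -12; the adjugate gives Q⁻¹ = [[-7/12, -3/4], [-1/2, -1/2]].
P = Q⁻¹D = [[-7/12, -3/4], [-1/2, -1/2]] · [[-21, 9, -6], [11, -15, 10]] = [[4, 6, -4], [5, 3, -2]].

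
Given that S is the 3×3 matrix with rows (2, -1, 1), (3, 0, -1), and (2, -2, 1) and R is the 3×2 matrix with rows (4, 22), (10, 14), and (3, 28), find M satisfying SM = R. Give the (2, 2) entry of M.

S is on the left of M, so left-multiply by S⁻¹: M = S⁻¹R.
det S = -5, so S⁻¹ = [[2/5, 1/5, -1/5], [1, 0, -1], [6/5, -2/5, -3/5]].
M = S⁻¹R = [[2/5, 1/5, -1/5], [1, 0, -1], [6/5, -2/5, -3/5]] · [[4, 22], [10, 14], [3, 28]] = [[3, 6], [1, -6], [-1, 4]].

-6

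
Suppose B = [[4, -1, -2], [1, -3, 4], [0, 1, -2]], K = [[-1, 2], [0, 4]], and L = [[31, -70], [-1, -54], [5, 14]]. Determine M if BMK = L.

Isolating M: multiply by B⁻¹ from the left and K⁻¹ from the right, so M = B⁻¹LK⁻¹.
B has determinant 4; B⁻¹ = [[1/2, -1, -5/2], [1/2, -2, -9/2], [1/4, -1, -11/4]].
det K = -4, so K⁻¹ = [[-1, 1/2], [0, 1/4]].
B⁻¹L = [[4, -16], [-5, 10], [-5, -2]].
M = (B⁻¹L)K⁻¹ = [[-4, -2], [5, 0], [5, -3]].

M = [[-4, -2], [5, 0], [5, -3]]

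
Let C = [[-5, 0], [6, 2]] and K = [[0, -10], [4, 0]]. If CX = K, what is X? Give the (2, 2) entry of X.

Left-multiplying both sides by C⁻¹ gives X = C⁻¹K.
C has determinant -10; C⁻¹ = [[-1/5, 0], [3/5, 1/2]].
X = C⁻¹K = [[-1/5, 0], [3/5, 1/2]] · [[0, -10], [4, 0]] = [[0, 2], [2, -6]].

-6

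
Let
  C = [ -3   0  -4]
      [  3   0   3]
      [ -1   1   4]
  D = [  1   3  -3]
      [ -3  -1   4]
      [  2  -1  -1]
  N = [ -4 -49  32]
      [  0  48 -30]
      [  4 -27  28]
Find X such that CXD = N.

X = [[3, -1, -5], [-4, 4, 0], [3, 3, 5]]

Isolating X: multiply by C⁻¹ from the left and D⁻¹ from the right, so X = C⁻¹ND⁻¹.
det C = -3; the adjugate gives C⁻¹ = [[1, 4/3, 0], [5, 16/3, 1], [-1, -1, 0]].
D has determinant 5; D⁻¹ = [[1, 6/5, 9/5], [1, 1, 1], [1, 7/5, 8/5]].
C⁻¹N = [[-4, 15, -8], [-16, -16, 28], [4, 1, -2]].
X = (C⁻¹N)D⁻¹ = [[3, -1, -5], [-4, 4, 0], [3, 3, 5]].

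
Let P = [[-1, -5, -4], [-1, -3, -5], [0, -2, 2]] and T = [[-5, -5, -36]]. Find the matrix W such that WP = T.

P is on the right of W, so right-multiply by P⁻¹: W = TP⁻¹.
P has determinant -2; P⁻¹ = [[8, -9, -13/2], [-1, 1, 1/2], [-1, 1, 1]].
W = TP⁻¹ = [[-5, -5, -36]] · [[8, -9, -13/2], [-1, 1, 1/2], [-1, 1, 1]] = [[1, 4, -6]].

W = [[1, 4, -6]]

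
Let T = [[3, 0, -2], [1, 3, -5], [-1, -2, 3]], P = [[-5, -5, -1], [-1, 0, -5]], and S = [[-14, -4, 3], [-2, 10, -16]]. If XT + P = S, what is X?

X = [[-3, 1, 1], [-2, 0, -5]]

XT = S − P = [[-9, 1, 4], [-1, 10, -11]].
T is on the right of X, so right-multiply by T⁻¹: X = (S − P)T⁻¹.
det T = -5; the adjugate gives T⁻¹ = [[1/5, -4/5, -6/5], [-2/5, -7/5, -13/5], [-1/5, -6/5, -9/5]].
X = (S − P)T⁻¹ = [[-3, 1, 1], [-2, 0, -5]].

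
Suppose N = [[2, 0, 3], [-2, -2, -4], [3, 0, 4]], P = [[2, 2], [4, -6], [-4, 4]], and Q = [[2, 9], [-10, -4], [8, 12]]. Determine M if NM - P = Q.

NM = Q + P = [[4, 11], [-6, -10], [4, 16]].
Since N multiplies M on the left, M = N⁻¹(Q + P).
N has determinant 2; N⁻¹ = [[-4, 0, 3], [-2, -1/2, 1], [3, 0, -2]].
M = N⁻¹(Q + P) = [[-4, 4], [-1, -1], [4, 1]].

M = [[-4, 4], [-1, -1], [4, 1]]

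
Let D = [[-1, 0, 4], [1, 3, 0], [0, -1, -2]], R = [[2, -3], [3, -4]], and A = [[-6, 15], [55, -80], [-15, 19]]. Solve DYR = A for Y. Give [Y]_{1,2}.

Left-multiply by D⁻¹ and right-multiply by R⁻¹: Y = D⁻¹AR⁻¹.
det D = 2; the adjugate gives D⁻¹ = [[-3, -2, -6], [1, 1, 2], [-1/2, -1/2, -3/2]].
R has determinant 1; R⁻¹ = [[-4, 3], [-3, 2]].
D⁻¹A = [[-2, 1], [19, -27], [-2, 4]].
Y = (D⁻¹A)R⁻¹ = [[5, -4], [5, 3], [-4, 2]].

-4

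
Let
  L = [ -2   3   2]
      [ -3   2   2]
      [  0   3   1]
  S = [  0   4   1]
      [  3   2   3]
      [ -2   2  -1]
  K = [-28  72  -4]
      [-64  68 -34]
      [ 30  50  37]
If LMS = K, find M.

M = [[-4, 4, -4], [4, 4, -2], [-2, -4, 3]]

Isolating M: multiply by L⁻¹ from the left and S⁻¹ from the right, so M = L⁻¹KS⁻¹.
det L = -1, so L⁻¹ = [[4, -3, -2], [-3, 2, 2], [9, -6, -5]].
S has determinant -2; S⁻¹ = [[4, -3, -5], [3/2, -1, -3/2], [-5, 4, 6]].
L⁻¹K = [[20, -16, 12], [16, 20, 18], [-18, -10, -17]].
M = (L⁻¹K)S⁻¹ = [[-4, 4, -4], [4, 4, -2], [-2, -4, 3]].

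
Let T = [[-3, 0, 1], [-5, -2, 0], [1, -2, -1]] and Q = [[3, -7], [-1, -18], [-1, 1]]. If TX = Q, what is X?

Since T multiplies X on the left, X = T⁻¹Q.
det T = 6, so T⁻¹ = [[1/3, -1/3, 1/3], [-5/6, 1/3, -5/6], [2, -1, 1]].
X = T⁻¹Q = [[1/3, -1/3, 1/3], [-5/6, 1/3, -5/6], [2, -1, 1]] · [[3, -7], [-1, -18], [-1, 1]] = [[1, 4], [-2, -1], [6, 5]].

X = [[1, 4], [-2, -1], [6, 5]]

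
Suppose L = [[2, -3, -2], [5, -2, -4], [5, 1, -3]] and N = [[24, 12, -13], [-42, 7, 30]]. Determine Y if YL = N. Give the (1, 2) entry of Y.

Right-multiplying both sides by L⁻¹ gives Y = NL⁻¹.
det L = 5; the adjugate gives L⁻¹ = [[2, -11/5, 8/5], [-1, 4/5, -2/5], [3, -17/5, 11/5]].
Y = NL⁻¹ = [[24, 12, -13], [-42, 7, 30]] · [[2, -11/5, 8/5], [-1, 4/5, -2/5], [3, -17/5, 11/5]] = [[-3, 1, 5], [-1, -4, -4]].

1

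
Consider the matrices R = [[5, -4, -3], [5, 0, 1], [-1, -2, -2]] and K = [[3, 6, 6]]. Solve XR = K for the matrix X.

Since R sits to the right of X, X = KR⁻¹.
R has determinant 4; R⁻¹ = [[1/2, -1/2, -1], [9/4, -13/4, -5], [-5/2, 7/2, 5]].
X = KR⁻¹ = [[3, 6, 6]] · [[1/2, -1/2, -1], [9/4, -13/4, -5], [-5/2, 7/2, 5]] = [[0, 0, -3]].

X = [[0, 0, -3]]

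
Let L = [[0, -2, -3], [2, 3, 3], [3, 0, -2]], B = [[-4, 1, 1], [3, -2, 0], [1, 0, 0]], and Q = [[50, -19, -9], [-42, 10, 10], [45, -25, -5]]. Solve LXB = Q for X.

Left-multiply by L⁻¹ and right-multiply by B⁻¹: X = L⁻¹QB⁻¹.
det L = 1; the adjugate gives L⁻¹ = [[-6, -4, 3], [13, 9, -6], [-9, -6, 4]].
B has determinant 2; B⁻¹ = [[0, 0, 1], [0, -1/2, 3/2], [1, 1/2, 5/2]].
L⁻¹Q = [[3, -1, -1], [2, -7, 3], [-18, 11, 1]].
X = (L⁻¹Q)B⁻¹ = [[-1, 0, -1], [3, 5, -1], [1, -5, 1]].

X = [[-1, 0, -1], [3, 5, -1], [1, -5, 1]]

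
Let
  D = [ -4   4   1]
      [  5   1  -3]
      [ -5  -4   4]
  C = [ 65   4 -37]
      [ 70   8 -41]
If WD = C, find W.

W = [[-5, 4, -5], [-5, 4, -6]]

Right-multiplying both sides by D⁻¹ gives W = CD⁻¹.
D has determinant -3; D⁻¹ = [[8/3, 20/3, 13/3], [5/3, 11/3, 7/3], [5, 12, 8]].
W = CD⁻¹ = [[65, 4, -37], [70, 8, -41]] · [[8/3, 20/3, 13/3], [5/3, 11/3, 7/3], [5, 12, 8]] = [[-5, 4, -5], [-5, 4, -6]].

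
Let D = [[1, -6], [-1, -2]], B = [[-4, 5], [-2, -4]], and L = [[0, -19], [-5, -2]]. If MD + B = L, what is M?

M = [[4, 0], [-1, 2]]

MD = L − B = [[4, -24], [-3, 2]].
D is on the right of M, so right-multiply by D⁻¹: M = (L − B)D⁻¹.
det D = -8, so D⁻¹ = [[1/4, -3/4], [-1/8, -1/8]].
M = (L − B)D⁻¹ = [[4, 0], [-1, 2]].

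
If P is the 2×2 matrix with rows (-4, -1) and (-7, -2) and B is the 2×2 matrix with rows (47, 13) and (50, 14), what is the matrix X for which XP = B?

X = [[-3, -5], [-2, -6]]

Since P sits to the right of X, X = BP⁻¹.
det P = 1, so P⁻¹ = [[-2, 1], [7, -4]].
X = BP⁻¹ = [[47, 13], [50, 14]] · [[-2, 1], [7, -4]] = [[-3, -5], [-2, -6]].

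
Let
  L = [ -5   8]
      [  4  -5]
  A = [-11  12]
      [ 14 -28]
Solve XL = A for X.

X = [[-1, -4], [-6, -4]]

Right-multiplying both sides by L⁻¹ gives X = AL⁻¹.
det L = -7, so L⁻¹ = [[5/7, 8/7], [4/7, 5/7]].
X = AL⁻¹ = [[-11, 12], [14, -28]] · [[5/7, 8/7], [4/7, 5/7]] = [[-1, -4], [-6, -4]].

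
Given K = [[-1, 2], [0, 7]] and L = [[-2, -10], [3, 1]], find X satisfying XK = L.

Since K sits to the right of X, X = LK⁻¹.
det K = -7, so K⁻¹ = [[-1, 2/7], [0, 1/7]].
X = LK⁻¹ = [[-2, -10], [3, 1]] · [[-1, 2/7], [0, 1/7]] = [[2, -2], [-3, 1]].

X = [[2, -2], [-3, 1]]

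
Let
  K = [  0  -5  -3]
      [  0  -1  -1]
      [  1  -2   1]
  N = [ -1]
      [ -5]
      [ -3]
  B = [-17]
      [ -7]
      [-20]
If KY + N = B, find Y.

KY = B − N = [[-16], [-2], [-17]].
Since K multiplies Y on the left, Y = K⁻¹(B − N).
det K = 2; the adjugate gives K⁻¹ = [[-3/2, 11/2, 1], [-1/2, 3/2, 0], [1/2, -5/2, 0]].
Y = K⁻¹(B − N) = [[-4], [5], [-3]].

Y = [[-4], [5], [-3]]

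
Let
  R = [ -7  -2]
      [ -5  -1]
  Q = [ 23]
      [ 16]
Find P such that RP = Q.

P = [[-3], [-1]]

Since R multiplies P on the left, P = R⁻¹Q.
det R = -3; the adjugate gives R⁻¹ = [[1/3, -2/3], [-5/3, 7/3]].
P = R⁻¹Q = [[1/3, -2/3], [-5/3, 7/3]] · [[23], [16]] = [[-3], [-1]].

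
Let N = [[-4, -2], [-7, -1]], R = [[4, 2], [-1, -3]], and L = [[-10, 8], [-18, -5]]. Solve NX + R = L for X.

X = [[2, 1], [3, -5]]

NX = L − R = [[-14, 6], [-17, -2]].
N is on the left of X, so left-multiply by N⁻¹: X = N⁻¹(L − R).
N has determinant -10; N⁻¹ = [[1/10, -1/5], [-7/10, 2/5]].
X = N⁻¹(L − R) = [[2, 1], [3, -5]].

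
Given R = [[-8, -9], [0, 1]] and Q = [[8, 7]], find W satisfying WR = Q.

Right-multiplying both sides by R⁻¹ gives W = QR⁻¹.
det R = -8, so R⁻¹ = [[-1/8, -9/8], [0, 1]].
W = QR⁻¹ = [[8, 7]] · [[-1/8, -9/8], [0, 1]] = [[-1, -2]].

W = [[-1, -2]]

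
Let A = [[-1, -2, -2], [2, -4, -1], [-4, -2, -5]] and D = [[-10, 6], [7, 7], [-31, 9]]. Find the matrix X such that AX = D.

A is on the left of X, so left-multiply by A⁻¹: X = A⁻¹D.
A has determinant -6; A⁻¹ = [[-3, 1, 1], [-7/3, 1/2, 5/6], [10/3, -1, -4/3]].
X = A⁻¹D = [[-3, 1, 1], [-7/3, 1/2, 5/6], [10/3, -1, -4/3]] · [[-10, 6], [7, 7], [-31, 9]] = [[6, -2], [1, -3], [1, 1]].

X = [[6, -2], [1, -3], [1, 1]]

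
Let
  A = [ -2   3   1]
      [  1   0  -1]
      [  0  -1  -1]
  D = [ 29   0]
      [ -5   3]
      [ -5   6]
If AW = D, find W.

Left-multiplying both sides by A⁻¹ gives W = A⁻¹D.
det A = 4, so A⁻¹ = [[-1/4, 1/2, -3/4], [1/4, 1/2, -1/4], [-1/4, -1/2, -3/4]].
W = A⁻¹D = [[-1/4, 1/2, -3/4], [1/4, 1/2, -1/4], [-1/4, -1/2, -3/4]] · [[29, 0], [-5, 3], [-5, 6]] = [[-6, -3], [6, 0], [-1, -6]].

W = [[-6, -3], [6, 0], [-1, -6]]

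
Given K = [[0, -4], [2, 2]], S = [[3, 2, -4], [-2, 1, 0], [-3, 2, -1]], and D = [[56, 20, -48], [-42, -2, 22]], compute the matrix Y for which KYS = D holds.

Isolating Y: multiply by K⁻¹ from the left and S⁻¹ from the right, so Y = K⁻¹DS⁻¹.
K has determinant 8; K⁻¹ = [[1/4, 1/2], [-1/4, 0]].
det S = -3; the adjugate gives S⁻¹ = [[1/3, 2, -4/3], [2/3, 5, -8/3], [1/3, 4, -7/3]].
K⁻¹D = [[-7, 4, -1], [-14, -5, 12]].
Y = (K⁻¹D)S⁻¹ = [[0, 2, 1], [-4, -5, 4]].

Y = [[0, 2, 1], [-4, -5, 4]]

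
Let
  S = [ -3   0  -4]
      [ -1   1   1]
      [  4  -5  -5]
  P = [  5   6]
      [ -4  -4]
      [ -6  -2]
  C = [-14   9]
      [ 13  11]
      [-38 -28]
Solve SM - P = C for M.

SM = C + P = [[-9, 15], [9, 7], [-44, -30]].
S is on the left of M, so left-multiply by S⁻¹: M = S⁻¹(C + P).
S has determinant -4; S⁻¹ = [[0, -5, -1], [1/4, -31/4, -7/4], [-1/4, 15/4, 3/4]].
M = S⁻¹(C + P) = [[-1, -5], [5, 2], [3, 0]].

M = [[-1, -5], [5, 2], [3, 0]]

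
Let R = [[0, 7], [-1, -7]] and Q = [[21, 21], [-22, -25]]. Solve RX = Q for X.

Since R multiplies X on the left, X = R⁻¹Q.
det R = 7, so R⁻¹ = [[-1, -1], [1/7, 0]].
X = R⁻¹Q = [[-1, -1], [1/7, 0]] · [[21, 21], [-22, -25]] = [[1, 4], [3, 3]].

X = [[1, 4], [3, 3]]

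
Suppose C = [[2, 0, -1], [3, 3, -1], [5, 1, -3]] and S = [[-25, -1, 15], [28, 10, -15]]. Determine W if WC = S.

W = [[-4, 1, -4], [1, 2, 4]]

Right-multiplying both sides by C⁻¹ gives W = SC⁻¹.
C has determinant -4; C⁻¹ = [[2, 1/4, -3/4], [-1, 1/4, 1/4], [3, 1/2, -3/2]].
W = SC⁻¹ = [[-25, -1, 15], [28, 10, -15]] · [[2, 1/4, -3/4], [-1, 1/4, 1/4], [3, 1/2, -3/2]] = [[-4, 1, -4], [1, 2, 4]].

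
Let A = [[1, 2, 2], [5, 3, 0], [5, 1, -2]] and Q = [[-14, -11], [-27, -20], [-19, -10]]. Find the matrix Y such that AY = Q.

Y = [[-6, -1], [1, -5], [-5, 0]]

Since A multiplies Y on the left, Y = A⁻¹Q.
det A = -6; the adjugate gives A⁻¹ = [[1, -1, 1], [-5/3, 2, -5/3], [5/3, -3/2, 7/6]].
Y = A⁻¹Q = [[1, -1, 1], [-5/3, 2, -5/3], [5/3, -3/2, 7/6]] · [[-14, -11], [-27, -20], [-19, -10]] = [[-6, -1], [1, -5], [-5, 0]].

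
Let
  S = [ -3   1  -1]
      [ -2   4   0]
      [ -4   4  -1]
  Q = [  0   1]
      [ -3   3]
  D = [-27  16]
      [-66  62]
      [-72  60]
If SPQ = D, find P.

P = [[4, -3], [1, 4], [0, 4]]

Isolating P: multiply by S⁻¹ from the left and Q⁻¹ from the right, so P = S⁻¹DQ⁻¹.
det S = 2, so S⁻¹ = [[-2, -3/2, 2], [-1, -1/2, 1], [4, 4, -5]].
Q has determinant 3; Q⁻¹ = [[1, -1/3], [1, 0]].
S⁻¹D = [[9, -5], [-12, 13], [-12, 12]].
P = (S⁻¹D)Q⁻¹ = [[4, -3], [1, 4], [0, 4]].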